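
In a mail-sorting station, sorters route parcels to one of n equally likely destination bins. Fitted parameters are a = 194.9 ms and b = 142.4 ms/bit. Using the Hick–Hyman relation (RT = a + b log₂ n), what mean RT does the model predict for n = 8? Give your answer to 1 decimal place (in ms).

622.1 ms

log₂(8) = 3 bits, so RT = 194.9 + 142.4 × 3 ≈ 622.100 ms.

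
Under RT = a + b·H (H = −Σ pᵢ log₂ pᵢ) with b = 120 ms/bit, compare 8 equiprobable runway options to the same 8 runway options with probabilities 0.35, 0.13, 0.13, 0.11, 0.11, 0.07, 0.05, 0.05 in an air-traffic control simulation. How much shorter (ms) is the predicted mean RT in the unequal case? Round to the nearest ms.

36 ms

Equiprobable entropy H₀ = log₂ 8 = 3.0000 bits.
Skewed entropy H = −Σ pᵢ log₂ pᵢ = 2.6967 bits.
ΔRT = b·(H₀ − H) = 120 × 0.3033 = 36.39 ms.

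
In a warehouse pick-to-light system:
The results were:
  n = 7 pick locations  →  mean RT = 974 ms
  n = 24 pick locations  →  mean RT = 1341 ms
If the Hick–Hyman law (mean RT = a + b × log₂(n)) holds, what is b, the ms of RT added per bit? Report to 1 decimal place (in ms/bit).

206.5 ms/bit

b = (RT₂ − RT₁)/(log₂ n₂ − log₂ n₁) = (1341 − 974)/(4.5850 − 2.8074) = 206.457 ms/bit.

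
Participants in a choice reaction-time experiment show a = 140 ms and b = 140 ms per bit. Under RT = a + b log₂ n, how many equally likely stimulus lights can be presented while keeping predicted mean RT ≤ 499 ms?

140·log₂ n ≤ 499 − 140 = 359, giving log₂ n ≤ 2.5643 and n ≤ 5.915. The largest whole number is 5.

5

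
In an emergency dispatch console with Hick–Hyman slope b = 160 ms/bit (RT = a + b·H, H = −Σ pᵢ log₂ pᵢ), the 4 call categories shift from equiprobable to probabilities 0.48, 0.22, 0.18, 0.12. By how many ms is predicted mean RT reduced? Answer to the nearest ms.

32 ms

Equiprobable entropy H₀ = log₂ 4 = 2.0000 bits.
Skewed entropy H = −Σ pᵢ log₂ pᵢ = 1.8012 bits.
ΔRT = b·(H₀ − H) = 160 × 0.1988 = 31.81 ms.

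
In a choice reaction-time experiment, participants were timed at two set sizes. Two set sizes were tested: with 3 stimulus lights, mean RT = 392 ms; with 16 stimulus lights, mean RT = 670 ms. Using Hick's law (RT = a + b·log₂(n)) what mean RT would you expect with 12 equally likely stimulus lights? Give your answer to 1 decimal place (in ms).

Fit slope and intercept:
  b = (670 − 392) / (log₂ 16 − log₂ 3) = 278 / (4 − 1.5850) = 115.112 ms/bit
  a = 392 − 115.112 × 1.5850 = 209.552 ms
Then RT(12) = 209.552 + 115.112 × log₂ 12 = 209.552 + 115.112 × 3.5850 ≈ 622.224 ms.

622.2 ms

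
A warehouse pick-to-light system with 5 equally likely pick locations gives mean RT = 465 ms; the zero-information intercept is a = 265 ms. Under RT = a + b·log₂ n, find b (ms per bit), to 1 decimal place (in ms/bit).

log₂(5) = 2.3219 bits.
b = (RT − a)/log₂ n = (465 − 265) / 2.3219 = 86.135 ms/bit.

86.1 ms/bit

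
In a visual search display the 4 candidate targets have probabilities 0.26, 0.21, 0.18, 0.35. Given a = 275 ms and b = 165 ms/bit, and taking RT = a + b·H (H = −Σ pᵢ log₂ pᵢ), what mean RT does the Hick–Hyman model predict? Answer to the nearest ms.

H = 0.26·log₂(1/0.26) + 0.21·log₂(1/0.21) + 0.18·log₂(1/0.18) + 0.35·log₂(1/0.35) = 1.9535 bits.
RT = 275 + 165 × 1.9535 = 597.33 ms.

597 ms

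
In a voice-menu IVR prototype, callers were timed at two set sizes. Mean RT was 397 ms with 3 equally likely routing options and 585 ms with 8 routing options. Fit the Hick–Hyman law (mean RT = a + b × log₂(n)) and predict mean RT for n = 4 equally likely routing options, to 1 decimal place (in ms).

452.1 ms

Solve the two-equation system in a and b:
  b = (585 − 397) / (log₂ 8 − log₂ 3) = 188 / (3 − 1.5850) = 132.859 ms/bit
  a = 397 − 132.859 × 1.5850 = 186.424 ms
Then RT(4) = 186.424 + 132.859 × log₂ 4 = 186.424 + 132.859 × 2 ≈ 452.141 ms.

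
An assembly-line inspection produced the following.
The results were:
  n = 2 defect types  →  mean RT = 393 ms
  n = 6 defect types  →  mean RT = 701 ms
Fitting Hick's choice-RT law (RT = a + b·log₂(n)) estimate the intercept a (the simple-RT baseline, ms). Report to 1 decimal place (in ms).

Slope: b = (701 − 393) / (log₂ 6 − log₂ 2) = 308/1.5850 = 194.326 ms/bit.
Intercept: a = 393 − 194.326·log₂(2) = 198.674 ms.

198.7 ms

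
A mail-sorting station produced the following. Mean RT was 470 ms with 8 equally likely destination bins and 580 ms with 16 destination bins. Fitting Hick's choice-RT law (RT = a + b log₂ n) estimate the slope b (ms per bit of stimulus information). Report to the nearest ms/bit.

b = (RT₂ − RT₁)/(log₂ n₂ − log₂ n₁) = (580 − 470)/(4 − 3) = 110 ms/bit.

110 ms/bit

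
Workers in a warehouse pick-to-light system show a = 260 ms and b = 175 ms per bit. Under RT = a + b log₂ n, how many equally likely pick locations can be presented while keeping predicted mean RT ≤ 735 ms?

6

Information budget: (735 − 260)/175 = 2.7143 bits, so n ≤ 2^2.7143 = 6.563 → at most 6.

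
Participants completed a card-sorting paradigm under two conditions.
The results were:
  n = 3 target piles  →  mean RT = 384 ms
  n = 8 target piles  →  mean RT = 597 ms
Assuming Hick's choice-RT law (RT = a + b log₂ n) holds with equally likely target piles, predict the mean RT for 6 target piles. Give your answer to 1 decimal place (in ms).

Solve the two-equation system in a and b:
  b = (597 − 384) / (log₂ 8 − log₂ 3) = 213 / (3 − 1.5850) = 150.526 ms/bit
  a = 384 − 150.526 × 1.5850 = 145.422 ms
Then RT(6) = 145.422 + 150.526 × log₂ 6 = 145.422 + 150.526 × 2.5850 ≈ 534.526 ms.

534.5 ms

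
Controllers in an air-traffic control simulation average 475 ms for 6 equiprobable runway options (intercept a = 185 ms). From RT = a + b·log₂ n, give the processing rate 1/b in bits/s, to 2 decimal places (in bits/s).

8.91 bits/s

b = (475 − 185)/log₂ 6 = 290/2.5850 = 112.187 ms per bit = 0.11219 s/bit; the reciprocal is 8.914 bits/s.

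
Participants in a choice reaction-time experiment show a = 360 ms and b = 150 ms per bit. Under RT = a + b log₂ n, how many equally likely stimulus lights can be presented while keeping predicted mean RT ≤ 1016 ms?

Set 360 + 150·log₂ n ≤ 1016 → log₂ n ≤ (1016 − 360)/150 = 4.3733.
So n ≤ 2^4.3733 = 20.725; the largest integer n is 20.

20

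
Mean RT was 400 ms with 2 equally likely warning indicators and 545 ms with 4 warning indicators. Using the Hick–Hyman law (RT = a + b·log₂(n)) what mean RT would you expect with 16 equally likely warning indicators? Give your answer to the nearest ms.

RT is linear in log₂ n, so two points fix the line:
  b = (545 − 400) / (log₂ 4 − log₂ 2) = 145 / (2 − 1) = 145 ms/bit
  a = 400 − 145 × 1 = 255 ms
Then RT(16) = 255 + 145 × log₂ 16 = 255 + 145 × 4 ≈ 835.000 ms.

835 ms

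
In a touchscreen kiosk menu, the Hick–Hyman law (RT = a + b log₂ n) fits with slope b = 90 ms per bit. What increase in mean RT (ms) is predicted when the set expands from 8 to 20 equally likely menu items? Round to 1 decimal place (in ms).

119.0 ms

Only the slope matters, since a is common to both: ΔRT = b·log₂(n₂/n₁).
log₂(20) − log₂(8) = 4.3219 − 3 = 1.3219.
ΔRT = 90 × 1.3219 = 118.974 ms.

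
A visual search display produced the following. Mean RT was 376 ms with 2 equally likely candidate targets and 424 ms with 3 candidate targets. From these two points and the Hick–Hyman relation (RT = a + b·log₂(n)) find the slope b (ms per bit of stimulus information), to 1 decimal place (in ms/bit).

82.1 ms/bit

The slope on a log₂ axis is (424 − 376) / (1.5850 − 1) = 82.057 ms/bit.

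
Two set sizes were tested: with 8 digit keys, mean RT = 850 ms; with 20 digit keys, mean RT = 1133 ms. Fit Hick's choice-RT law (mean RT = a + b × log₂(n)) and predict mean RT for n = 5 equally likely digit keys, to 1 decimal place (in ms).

704.8 ms

With log₂ n on the abscissa the relation is linear; from the two conditions:
  b = (1133 − 850) / (log₂ 20 − log₂ 8) = 283 / (4.3219 − 3) = 214.081 ms/bit
  a = 850 − 214.081 × 3 = 207.756 ms
Then RT(5) = 207.756 + 214.081 × log₂ 5 = 207.756 + 214.081 × 2.3219 ≈ 704.838 ms.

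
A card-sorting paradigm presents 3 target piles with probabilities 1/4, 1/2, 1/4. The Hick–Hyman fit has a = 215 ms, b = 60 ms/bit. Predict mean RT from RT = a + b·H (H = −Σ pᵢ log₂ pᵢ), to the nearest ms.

H = −Σ pᵢ log₂ pᵢ = 0.25·2 + 0.5·1 + 0.25·2 = 1.500 bits.
RT = 215 + 60 × 1.500 = 305.00 ms.

305 ms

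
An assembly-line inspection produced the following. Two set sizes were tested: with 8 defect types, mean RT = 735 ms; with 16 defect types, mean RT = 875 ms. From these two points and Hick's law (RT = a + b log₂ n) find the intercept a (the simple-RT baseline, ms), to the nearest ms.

Slope: b = (875 − 735) / (log₂ 16 − log₂ 8) = 140/1.0000 = 140 ms/bit.
Intercept: a = 735 − 140·log₂(8) = 315.000 ms.

315 ms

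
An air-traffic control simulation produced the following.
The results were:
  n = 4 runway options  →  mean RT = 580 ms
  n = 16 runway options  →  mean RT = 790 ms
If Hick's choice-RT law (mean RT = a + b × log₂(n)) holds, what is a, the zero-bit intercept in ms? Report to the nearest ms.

370 ms

Slope: b = (790 − 580) / (log₂ 16 − log₂ 4) = 210/2.0000 = 105 ms/bit.
a = RT₁ − b·log₂ n₁ = 580 − 105 × 2 = 370.000 ms.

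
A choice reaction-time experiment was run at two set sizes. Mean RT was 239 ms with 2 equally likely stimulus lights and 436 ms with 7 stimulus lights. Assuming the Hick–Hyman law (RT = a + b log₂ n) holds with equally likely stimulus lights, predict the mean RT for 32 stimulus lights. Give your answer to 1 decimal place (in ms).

675.0 ms

Fit slope and intercept:
  b = (436 − 239) / (log₂ 7 − log₂ 2) = 197 / (2.8074 − 1) = 108.999 ms/bit
  a = 239 − 108.999 × 1 = 130.001 ms
Then RT(32) = 130.001 + 108.999 × log₂ 32 = 130.001 + 108.999 × 5 ≈ 674.996 ms.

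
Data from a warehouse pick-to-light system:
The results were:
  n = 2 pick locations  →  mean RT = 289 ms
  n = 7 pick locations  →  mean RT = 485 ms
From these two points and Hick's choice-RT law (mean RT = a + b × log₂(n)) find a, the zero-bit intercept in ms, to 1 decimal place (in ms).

180.6 ms

The slope on a log₂ axis is (485 − 289) / (2.8074 − 1) = 108.446 ms/bit.
Intercept: a = 289 − 108.446·log₂(2) = 180.554 ms.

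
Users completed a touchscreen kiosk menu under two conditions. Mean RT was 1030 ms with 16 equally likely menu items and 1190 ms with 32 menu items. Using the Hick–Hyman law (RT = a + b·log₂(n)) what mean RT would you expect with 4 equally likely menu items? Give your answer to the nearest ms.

Solve the two-equation system in a and b:
  b = (1190 − 1030) / (log₂ 32 − log₂ 16) = 160 / (5 − 4) = 160 ms/bit
  a = 1030 − 160 × 4 = 390 ms
Then RT(4) = 390 + 160 × log₂ 4 = 390 + 160 × 2 ≈ 710.000 ms.

710 ms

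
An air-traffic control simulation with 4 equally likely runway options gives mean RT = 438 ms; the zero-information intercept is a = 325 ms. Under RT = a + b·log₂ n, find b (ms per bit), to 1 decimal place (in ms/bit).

log₂(4) = 2 bits.
b = (RT − a)/log₂ n = (438 − 325) / 2 = 56.500 ms/bit.

56.5 ms/bit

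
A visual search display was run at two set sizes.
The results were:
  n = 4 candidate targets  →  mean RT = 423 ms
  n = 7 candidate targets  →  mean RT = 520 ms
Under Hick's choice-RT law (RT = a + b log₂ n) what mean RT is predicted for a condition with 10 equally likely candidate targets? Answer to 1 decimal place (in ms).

581.8 ms

With log₂ n on the abscissa the relation is linear; from the two conditions:
  b = (520 − 423) / (log₂ 7 − log₂ 4) = 97 / (2.8074 − 2) = 120.145 ms/bit
  a = 423 − 120.145 × 2 = 182.709 ms
Then RT(10) = 182.709 + 120.145 × log₂ 10 = 182.709 + 120.145 × 3.3219 ≈ 581.824 ms.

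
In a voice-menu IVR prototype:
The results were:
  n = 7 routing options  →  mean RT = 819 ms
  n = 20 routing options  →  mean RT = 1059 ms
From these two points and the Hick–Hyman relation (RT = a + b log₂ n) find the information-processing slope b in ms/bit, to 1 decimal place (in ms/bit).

b = (RT₂ − RT₁)/(log₂ n₂ − log₂ n₁) = (1059 − 819)/(4.3219 − 2.8074) = 158.460 ms/bit.

158.5 ms/bit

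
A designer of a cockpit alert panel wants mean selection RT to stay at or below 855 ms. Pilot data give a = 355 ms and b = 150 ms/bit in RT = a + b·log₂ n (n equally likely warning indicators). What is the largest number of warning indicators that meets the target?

Set 355 + 150·log₂ n ≤ 855 → log₂ n ≤ (855 − 355)/150 = 3.3333.
So n ≤ 2^3.3333 = 10.079; the largest integer n is 10.

10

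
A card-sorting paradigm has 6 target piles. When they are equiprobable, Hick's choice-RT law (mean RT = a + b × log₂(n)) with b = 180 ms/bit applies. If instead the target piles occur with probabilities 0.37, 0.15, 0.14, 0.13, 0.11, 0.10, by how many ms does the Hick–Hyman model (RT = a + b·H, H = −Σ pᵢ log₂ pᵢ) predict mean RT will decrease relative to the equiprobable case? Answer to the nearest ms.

The RT saving is b·ΔH. Equiprobable H₀ = log₂(6) = 2.5850 bits; with the given probabilities H = 2.4035 bits.
b·(H₀ − H) = 180 × (2.5850 − 2.4035) = 32.66 ms.

33 ms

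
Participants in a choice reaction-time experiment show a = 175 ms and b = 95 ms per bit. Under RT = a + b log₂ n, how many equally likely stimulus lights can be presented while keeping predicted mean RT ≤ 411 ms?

95·log₂ n ≤ 411 − 175 = 236, giving log₂ n ≤ 2.4842 and n ≤ 5.595. The largest whole number is 5.

5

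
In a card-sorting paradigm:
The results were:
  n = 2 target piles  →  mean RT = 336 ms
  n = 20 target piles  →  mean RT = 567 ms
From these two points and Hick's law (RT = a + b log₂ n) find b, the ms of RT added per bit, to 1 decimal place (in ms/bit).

69.5 ms/bit

b = (RT₂ − RT₁)/(log₂ n₂ − log₂ n₁) = (567 − 336)/(4.3219 − 1) = 69.538 ms/bit.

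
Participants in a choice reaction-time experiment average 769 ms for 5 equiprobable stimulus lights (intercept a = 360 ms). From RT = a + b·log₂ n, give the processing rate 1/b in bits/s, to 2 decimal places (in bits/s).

5.68 bits/s

Choice component = 769 − 360 = 409 ms over log₂(5) = 2.3219 bits.
b = 409 / 2.3219 = 176.147 ms/bit, so 1/b = 5.677 bits/s.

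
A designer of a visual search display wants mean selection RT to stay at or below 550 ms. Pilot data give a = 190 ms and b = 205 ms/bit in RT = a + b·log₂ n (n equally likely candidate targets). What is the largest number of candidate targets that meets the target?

Information budget: (550 − 190)/205 = 1.7561 bits, so n ≤ 2^1.7561 = 3.378 → at most 3.

3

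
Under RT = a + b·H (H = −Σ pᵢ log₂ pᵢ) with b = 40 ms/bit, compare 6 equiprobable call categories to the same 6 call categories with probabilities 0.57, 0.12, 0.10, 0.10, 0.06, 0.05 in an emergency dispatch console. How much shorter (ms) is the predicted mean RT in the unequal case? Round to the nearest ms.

25 ms

The RT saving is b·ΔH. Equiprobable H₀ = log₂(6) = 2.5850 bits; with the given probabilities H = 1.9533 bits.
b·(H₀ − H) = 40 × (2.5850 − 1.9533) = 25.27 ms.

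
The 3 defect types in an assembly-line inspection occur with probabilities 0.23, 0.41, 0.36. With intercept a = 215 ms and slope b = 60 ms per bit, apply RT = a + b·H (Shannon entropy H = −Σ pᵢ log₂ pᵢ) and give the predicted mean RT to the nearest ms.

H = 0.23·log₂(1/0.23) + 0.41·log₂(1/0.41) + 0.36·log₂(1/0.36) = 1.5457 bits.
RT = 215 + 60 × 1.5457 = 307.74 ms.

308 ms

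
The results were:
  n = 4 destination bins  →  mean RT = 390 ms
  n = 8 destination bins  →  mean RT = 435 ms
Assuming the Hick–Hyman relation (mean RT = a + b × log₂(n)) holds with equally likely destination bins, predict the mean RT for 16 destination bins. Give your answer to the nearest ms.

480 ms

With log₂ n on the abscissa the relation is linear; from the two conditions:
  b = (435 − 390) / (log₂ 8 − log₂ 4) = 45 / (3 − 2) = 45 ms/bit
  a = 390 − 45 × 2 = 300 ms
Then RT(16) = 300 + 45 × log₂ 16 = 300 + 45 × 4 ≈ 480.000 ms.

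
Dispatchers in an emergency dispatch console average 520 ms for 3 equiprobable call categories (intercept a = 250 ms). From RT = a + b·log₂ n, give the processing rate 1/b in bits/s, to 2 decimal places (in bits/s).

5.87 bits/s

b = (520 − 250)/log₂ 3 = 270/1.5850 = 170.351 ms per bit = 0.17035 s/bit; the reciprocal is 5.870 bits/s.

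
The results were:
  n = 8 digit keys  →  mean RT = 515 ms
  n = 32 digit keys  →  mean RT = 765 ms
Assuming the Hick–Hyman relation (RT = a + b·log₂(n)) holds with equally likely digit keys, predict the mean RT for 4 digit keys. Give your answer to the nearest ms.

Solve the two-equation system in a and b:
  b = (765 − 515) / (log₂ 32 − log₂ 8) = 250 / (5 − 3) = 125 ms/bit
  a = 515 − 125 × 3 = 140 ms
Then RT(4) = 140 + 125 × log₂ 4 = 140 + 125 × 2 ≈ 390.000 ms.

390 ms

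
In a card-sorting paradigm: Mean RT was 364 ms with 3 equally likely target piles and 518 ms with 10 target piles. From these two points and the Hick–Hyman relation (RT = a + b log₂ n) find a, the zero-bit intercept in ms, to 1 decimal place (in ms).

The slope on a log₂ axis is (518 − 364) / (3.3219 − 1.5850) = 88.660 ms/bit.
Intercept: a = 364 − 88.660·log₂(3) = 223.477 ms.

223.5 ms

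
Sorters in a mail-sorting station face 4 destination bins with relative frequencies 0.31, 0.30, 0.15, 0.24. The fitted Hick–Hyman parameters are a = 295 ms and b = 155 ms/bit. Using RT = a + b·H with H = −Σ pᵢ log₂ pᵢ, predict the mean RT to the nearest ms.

597 ms

H = 0.31·log₂(1/0.31) + 0.30·log₂(1/0.30) + 0.15·log₂(1/0.15) + 0.24·log₂(1/0.24) = 1.9496 bits.
RT = 295 + 155 × 1.9496 = 597.18 ms.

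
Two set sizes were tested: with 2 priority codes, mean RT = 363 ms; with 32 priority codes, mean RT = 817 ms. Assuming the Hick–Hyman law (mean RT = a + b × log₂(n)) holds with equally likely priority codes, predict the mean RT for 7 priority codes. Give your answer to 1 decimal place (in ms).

With log₂ n on the abscissa the relation is linear; from the two conditions:
  b = (817 − 363) / (log₂ 32 − log₂ 2) = 454 / (5 − 1) = 113.500 ms/bit
  a = 363 − 113.500 × 1 = 249.500 ms
Then RT(7) = 249.500 + 113.500 × log₂ 7 = 249.500 + 113.500 × 2.8074 ≈ 568.135 ms.

568.1 ms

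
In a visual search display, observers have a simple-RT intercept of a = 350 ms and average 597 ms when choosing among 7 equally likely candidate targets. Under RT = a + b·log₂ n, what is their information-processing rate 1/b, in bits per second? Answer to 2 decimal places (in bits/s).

b = (597 − 350)/log₂ 7 = 247/2.8074 = 87.983 ms per bit = 0.08798 s/bit; the reciprocal is 11.366 bits/s.

11.37 bits/s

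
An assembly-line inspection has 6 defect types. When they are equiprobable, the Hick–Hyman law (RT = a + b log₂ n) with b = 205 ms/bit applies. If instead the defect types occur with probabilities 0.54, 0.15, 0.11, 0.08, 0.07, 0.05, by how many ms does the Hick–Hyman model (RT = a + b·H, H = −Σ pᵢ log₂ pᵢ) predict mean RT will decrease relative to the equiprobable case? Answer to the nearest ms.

Equiprobable entropy H₀ = log₂ 6 = 2.5850 bits.
Skewed entropy H = −Σ pᵢ log₂ pᵢ = 2.0170 bits.
ΔRT = b·(H₀ − H) = 205 × 0.5679 = 116.43 ms.

116 ms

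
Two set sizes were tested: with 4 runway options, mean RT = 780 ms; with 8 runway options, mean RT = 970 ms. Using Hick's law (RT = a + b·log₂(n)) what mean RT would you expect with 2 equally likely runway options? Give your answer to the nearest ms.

590 ms

RT is linear in log₂ n, so two points fix the line:
  b = (970 − 780) / (log₂ 8 − log₂ 4) = 190 / (3 − 2) = 190 ms/bit
  a = 780 − 190 × 2 = 400 ms
Then RT(2) = 400 + 190 × log₂ 2 = 400 + 190 × 1 ≈ 590.000 ms.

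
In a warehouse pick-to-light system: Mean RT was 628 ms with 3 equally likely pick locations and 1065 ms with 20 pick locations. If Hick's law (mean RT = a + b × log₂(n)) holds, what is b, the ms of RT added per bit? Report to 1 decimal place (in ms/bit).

159.7 ms/bit

Slope: b = (1065 − 628) / (log₂ 20 − log₂ 3) = 437/2.7370 = 159.666 ms/bit.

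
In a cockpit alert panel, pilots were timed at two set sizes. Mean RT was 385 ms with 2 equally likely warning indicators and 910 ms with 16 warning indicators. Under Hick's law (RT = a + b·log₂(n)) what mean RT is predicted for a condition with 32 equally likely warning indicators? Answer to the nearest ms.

Solve the two-equation system in a and b:
  b = (910 − 385) / (log₂ 16 − log₂ 2) = 525 / (4 − 1) = 175 ms/bit
  a = 385 − 175 × 1 = 210 ms
Then RT(32) = 210 + 175 × log₂ 32 = 210 + 175 × 5 ≈ 1085.000 ms.

1085 ms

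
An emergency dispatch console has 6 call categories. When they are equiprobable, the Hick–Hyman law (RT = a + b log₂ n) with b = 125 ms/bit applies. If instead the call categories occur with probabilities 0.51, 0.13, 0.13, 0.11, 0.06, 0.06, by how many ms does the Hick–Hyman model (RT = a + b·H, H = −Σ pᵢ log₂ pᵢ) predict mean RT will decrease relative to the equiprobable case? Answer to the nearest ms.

61 ms

Equiprobable entropy H₀ = log₂ 6 = 2.5850 bits.
Skewed entropy H = −Σ pᵢ log₂ pᵢ = 2.0981 bits.
ΔRT = b·(H₀ − H) = 125 × 0.4869 = 60.86 ms.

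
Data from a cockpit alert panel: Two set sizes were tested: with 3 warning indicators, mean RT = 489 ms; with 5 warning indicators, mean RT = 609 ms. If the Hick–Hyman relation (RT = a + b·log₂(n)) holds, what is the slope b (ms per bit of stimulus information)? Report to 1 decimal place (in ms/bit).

The slope on a log₂ axis is (609 − 489) / (2.3219 − 1.5850) = 162.830 ms/bit.

162.8 ms/bit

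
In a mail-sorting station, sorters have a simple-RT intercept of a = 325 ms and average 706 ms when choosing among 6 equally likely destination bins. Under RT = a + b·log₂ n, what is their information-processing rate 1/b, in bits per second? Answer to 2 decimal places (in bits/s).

Choice component = 706 − 325 = 381 ms over log₂(6) = 2.5850 bits.
b = 381 / 2.5850 = 147.391 ms/bit, so 1/b = 6.785 bits/s.

6.78 bits/s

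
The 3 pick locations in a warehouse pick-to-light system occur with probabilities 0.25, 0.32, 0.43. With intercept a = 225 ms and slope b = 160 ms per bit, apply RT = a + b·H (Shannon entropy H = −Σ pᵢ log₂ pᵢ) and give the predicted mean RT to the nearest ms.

Entropy contributions −pᵢ log₂ pᵢ: 0.5000, 0.5260, 0.5236; sum H = 1.5496 bits.
RT = a + bH = 225 + 160·1.5496 = 472.94 ms.

473 ms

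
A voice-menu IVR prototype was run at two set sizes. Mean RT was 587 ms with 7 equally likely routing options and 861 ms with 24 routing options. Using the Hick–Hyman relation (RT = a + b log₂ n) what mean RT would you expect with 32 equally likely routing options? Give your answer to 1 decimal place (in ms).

Fit slope and intercept:
  b = (861 − 587) / (log₂ 24 − log₂ 7) = 274 / (4.5850 − 2.8074) = 154.140 ms/bit
  a = 587 − 154.140 × 2.8074 = 154.275 ms
Then RT(32) = 154.275 + 154.140 × log₂ 32 = 154.275 + 154.140 × 5 ≈ 924.974 ms.

925.0 ms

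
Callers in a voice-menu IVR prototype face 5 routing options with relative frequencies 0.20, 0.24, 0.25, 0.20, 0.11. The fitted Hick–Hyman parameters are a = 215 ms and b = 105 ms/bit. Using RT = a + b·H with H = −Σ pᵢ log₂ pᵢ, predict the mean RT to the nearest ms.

H = 0.20·log₂(1/0.20) + 0.24·log₂(1/0.24) + 0.25·log₂(1/0.25) + 0.20·log₂(1/0.20) + 0.11·log₂(1/0.11) = 2.2732 bits.
RT = 215 + 105 × 2.2732 = 453.69 ms.

454 ms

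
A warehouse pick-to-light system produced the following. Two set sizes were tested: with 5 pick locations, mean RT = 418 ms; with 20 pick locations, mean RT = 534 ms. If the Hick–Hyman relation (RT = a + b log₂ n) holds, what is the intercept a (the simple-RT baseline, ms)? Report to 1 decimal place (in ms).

283.3 ms

b = (RT₂ − RT₁)/(log₂ n₂ − log₂ n₁) = (534 − 418)/(4.3219 − 2.3219) = 58.000 ms/bit.
Intercept: a = 418 − 58.000·log₂(5) = 283.328 ms.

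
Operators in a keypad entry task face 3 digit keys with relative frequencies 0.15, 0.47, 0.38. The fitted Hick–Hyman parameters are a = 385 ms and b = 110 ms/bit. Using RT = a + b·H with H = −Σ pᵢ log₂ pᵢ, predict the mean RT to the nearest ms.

545 ms

H = 0.15·log₂(1/0.15) + 0.47·log₂(1/0.47) + 0.38·log₂(1/0.38) = 1.4530 bits.
RT = 385 + 110 × 1.4530 = 544.82 ms.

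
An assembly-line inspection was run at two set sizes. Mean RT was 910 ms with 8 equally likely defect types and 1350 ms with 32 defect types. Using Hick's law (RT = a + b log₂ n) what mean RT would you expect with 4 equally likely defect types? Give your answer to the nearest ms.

Solve the two-equation system in a and b:
  b = (1350 − 910) / (log₂ 32 − log₂ 8) = 440 / (5 − 3) = 220 ms/bit
  a = 910 − 220 × 3 = 250 ms
Then RT(4) = 250 + 220 × log₂ 4 = 250 + 220 × 2 ≈ 690.000 ms.

690 ms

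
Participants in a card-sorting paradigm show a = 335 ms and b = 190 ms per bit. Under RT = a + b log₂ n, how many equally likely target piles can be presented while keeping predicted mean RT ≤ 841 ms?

6

190·log₂ n ≤ 841 − 335 = 506, giving log₂ n ≤ 2.6632 and n ≤ 6.334. The largest whole number is 6.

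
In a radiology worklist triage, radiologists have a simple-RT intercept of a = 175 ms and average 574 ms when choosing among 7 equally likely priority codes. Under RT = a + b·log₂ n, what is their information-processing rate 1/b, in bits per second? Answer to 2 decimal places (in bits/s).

7.04 bits/s

Choice component = 574 − 175 = 399 ms over log₂(7) = 2.8074 bits.
b = 399 / 2.8074 = 142.127 ms/bit, so 1/b = 7.036 bits/s.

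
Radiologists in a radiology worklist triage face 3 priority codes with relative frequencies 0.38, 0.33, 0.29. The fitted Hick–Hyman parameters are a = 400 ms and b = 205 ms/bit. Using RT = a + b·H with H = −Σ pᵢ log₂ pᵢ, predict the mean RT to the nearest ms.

H = 0.38·log₂(1/0.38) + 0.33·log₂(1/0.33) + 0.29·log₂(1/0.29) = 1.5762 bits.
RT = 400 + 205 × 1.5762 = 723.12 ms.

723 ms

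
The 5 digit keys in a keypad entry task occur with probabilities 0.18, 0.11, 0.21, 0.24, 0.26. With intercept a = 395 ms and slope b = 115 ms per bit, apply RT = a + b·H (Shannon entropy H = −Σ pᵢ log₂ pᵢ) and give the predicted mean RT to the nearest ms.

Entropy contributions −pᵢ log₂ pᵢ: 0.4453, 0.3503, 0.4728, 0.4941, 0.5053; sum H = 2.2678 bits.
RT = a + bH = 395 + 115·2.2678 = 655.80 ms.

656 ms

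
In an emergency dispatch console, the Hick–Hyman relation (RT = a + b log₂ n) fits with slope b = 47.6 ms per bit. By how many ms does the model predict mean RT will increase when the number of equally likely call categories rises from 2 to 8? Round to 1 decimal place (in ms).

95.2 ms

The intercept a cancels: ΔRT = b·(log₂ n₂ − log₂ n₁) = b·log₂(n₂/n₁).
log₂(8) − log₂(2) = log₂(8/2) = log₂(4) = 2.
ΔRT = 47.6 × 2.0000 = 95.200 ms.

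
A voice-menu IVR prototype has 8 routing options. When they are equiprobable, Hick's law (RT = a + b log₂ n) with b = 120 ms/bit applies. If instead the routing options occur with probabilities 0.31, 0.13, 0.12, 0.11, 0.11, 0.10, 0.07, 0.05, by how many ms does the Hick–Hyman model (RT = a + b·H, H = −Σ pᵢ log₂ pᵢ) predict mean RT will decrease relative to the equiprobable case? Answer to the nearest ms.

25 ms

The RT saving is b·ΔH. Equiprobable H₀ = log₂(8) = 3.0000 bits; with the given probabilities H = 2.7909 bits.
b·(H₀ − H) = 120 × (3.0000 − 2.7909) = 25.09 ms.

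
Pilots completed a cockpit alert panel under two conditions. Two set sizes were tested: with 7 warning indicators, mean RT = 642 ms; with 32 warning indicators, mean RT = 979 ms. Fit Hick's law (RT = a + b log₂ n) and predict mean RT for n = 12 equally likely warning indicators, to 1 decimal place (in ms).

761.5 ms

With log₂ n on the abscissa the relation is linear; from the two conditions:
  b = (979 − 642) / (log₂ 32 − log₂ 7) = 337 / (5 − 2.8074) = 153.696 ms/bit
  a = 642 − 153.696 × 2.8074 = 210.522 ms
Then RT(12) = 210.522 + 153.696 × log₂ 12 = 210.522 + 153.696 × 3.5850 ≈ 761.515 ms.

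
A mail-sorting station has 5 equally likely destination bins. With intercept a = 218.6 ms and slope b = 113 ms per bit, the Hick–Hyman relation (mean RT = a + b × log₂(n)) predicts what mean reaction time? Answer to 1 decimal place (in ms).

log₂(5) = 2.3219 bits, so RT = 218.6 + 113 × 2.3219 ≈ 480.978 ms.

481.0 ms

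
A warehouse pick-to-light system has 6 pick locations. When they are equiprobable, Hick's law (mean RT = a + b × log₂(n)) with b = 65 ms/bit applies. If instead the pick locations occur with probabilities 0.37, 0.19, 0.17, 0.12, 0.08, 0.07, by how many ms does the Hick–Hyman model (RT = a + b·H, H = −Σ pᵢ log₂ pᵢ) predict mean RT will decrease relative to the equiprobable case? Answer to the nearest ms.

Equiprobable entropy H₀ = log₂ 6 = 2.5850 bits.
Skewed entropy H = −Σ pᵢ log₂ pᵢ = 2.3477 bits.
ΔRT = b·(H₀ − H) = 65 × 0.2373 = 15.42 ms.

15 ms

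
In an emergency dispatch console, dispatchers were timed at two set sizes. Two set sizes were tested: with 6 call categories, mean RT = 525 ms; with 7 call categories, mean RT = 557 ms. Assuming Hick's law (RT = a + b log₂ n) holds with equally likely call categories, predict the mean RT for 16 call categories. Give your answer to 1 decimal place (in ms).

728.6 ms

Solve the two-equation system in a and b:
  b = (557 − 525) / (log₂ 7 − log₂ 6) = 32 / (2.8074 − 2.5850) = 143.890 ms/bit
  a = 525 − 143.890 × 2.5850 = 153.050 ms
Then RT(16) = 153.050 + 143.890 × log₂ 16 = 153.050 + 143.890 × 4 ≈ 728.609 ms.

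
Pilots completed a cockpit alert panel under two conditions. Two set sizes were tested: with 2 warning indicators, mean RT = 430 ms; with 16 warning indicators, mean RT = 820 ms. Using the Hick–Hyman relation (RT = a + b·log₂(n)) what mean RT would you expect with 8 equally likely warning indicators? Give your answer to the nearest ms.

690 ms

Solve the two-equation system in a and b:
  b = (820 − 430) / (log₂ 16 − log₂ 2) = 390 / (4 − 1) = 130 ms/bit
  a = 430 − 130 × 1 = 300 ms
Then RT(8) = 300 + 130 × log₂ 8 = 300 + 130 × 3 ≈ 690.000 ms.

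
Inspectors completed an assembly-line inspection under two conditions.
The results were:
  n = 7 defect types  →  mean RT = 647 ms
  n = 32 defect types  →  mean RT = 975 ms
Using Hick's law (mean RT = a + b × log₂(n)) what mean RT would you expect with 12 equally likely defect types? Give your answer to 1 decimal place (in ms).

763.3 ms

Solve the two-equation system in a and b:
  b = (975 − 647) / (log₂ 32 − log₂ 7) = 328 / (5 − 2.8074) = 149.591 ms/bit
  a = 647 − 149.591 × 2.8074 = 227.045 ms
Then RT(12) = 227.045 + 149.591 × log₂ 12 = 227.045 + 149.591 × 3.5850 ≈ 763.323 ms.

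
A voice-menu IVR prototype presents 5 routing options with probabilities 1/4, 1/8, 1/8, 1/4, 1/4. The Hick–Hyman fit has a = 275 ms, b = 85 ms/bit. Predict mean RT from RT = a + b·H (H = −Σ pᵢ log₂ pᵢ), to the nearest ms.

466 ms

H = −Σ pᵢ log₂ pᵢ = 0.25·2 + 0.125·3 + 0.125·3 + 0.25·2 + 0.25·2 = 2.250 bits.
RT = 275 + 85 × 2.250 = 466.25 ms.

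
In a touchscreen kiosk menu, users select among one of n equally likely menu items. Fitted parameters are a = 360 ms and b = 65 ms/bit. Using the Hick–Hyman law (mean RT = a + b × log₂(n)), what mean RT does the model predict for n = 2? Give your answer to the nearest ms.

425 ms

log₂(2) = 1 bits, so RT = 360 + 65 × 1 ≈ 425.000 ms.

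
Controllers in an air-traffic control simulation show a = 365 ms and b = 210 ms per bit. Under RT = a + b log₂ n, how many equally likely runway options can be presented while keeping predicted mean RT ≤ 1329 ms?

Information budget: (1329 − 365)/210 = 4.5905 bits, so n ≤ 2^4.5905 = 24.092 → at most 24.

24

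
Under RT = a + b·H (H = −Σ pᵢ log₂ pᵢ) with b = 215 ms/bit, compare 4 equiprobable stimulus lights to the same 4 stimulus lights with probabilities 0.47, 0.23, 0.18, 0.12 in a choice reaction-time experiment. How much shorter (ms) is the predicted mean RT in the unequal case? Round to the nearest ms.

40 ms

Equiprobable entropy H₀ = log₂ 4 = 2.0000 bits.
Skewed entropy H = −Σ pᵢ log₂ pᵢ = 1.8120 bits.
ΔRT = b·(H₀ − H) = 215 × 0.1880 = 40.42 ms.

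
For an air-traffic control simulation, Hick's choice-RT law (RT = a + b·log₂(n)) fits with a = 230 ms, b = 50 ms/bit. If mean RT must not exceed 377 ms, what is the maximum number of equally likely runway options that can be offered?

7

Set 230 + 50·log₂ n ≤ 377 → log₂ n ≤ (377 − 230)/50 = 2.9400.
So n ≤ 2^2.9400 = 7.674; the largest integer n is 7.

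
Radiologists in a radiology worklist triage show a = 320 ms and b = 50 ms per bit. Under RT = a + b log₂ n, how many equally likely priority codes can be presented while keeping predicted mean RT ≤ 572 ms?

32

Information budget: (572 − 320)/50 = 5.0400 bits, so n ≤ 2^5.0400 = 32.900 → at most 32.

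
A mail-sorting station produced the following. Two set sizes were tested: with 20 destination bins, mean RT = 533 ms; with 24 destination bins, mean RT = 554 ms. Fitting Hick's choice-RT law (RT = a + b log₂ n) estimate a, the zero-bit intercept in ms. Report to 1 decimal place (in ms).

187.9 ms

The slope on a log₂ axis is (554 − 533) / (4.5850 − 4.3219) = 79.837 ms/bit.
a = RT₁ − b·log₂ n₁ = 533 − 79.837 × 4.3219 = 187.948 ms.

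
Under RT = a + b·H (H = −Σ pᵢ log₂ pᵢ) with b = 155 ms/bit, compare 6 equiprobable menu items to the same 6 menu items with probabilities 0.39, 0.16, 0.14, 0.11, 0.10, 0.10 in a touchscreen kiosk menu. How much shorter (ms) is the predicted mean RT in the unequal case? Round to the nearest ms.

The RT saving is b·ΔH. Equiprobable H₀ = log₂(6) = 2.5850 bits; with the given probabilities H = 2.3646 bits.
b·(H₀ − H) = 155 × (2.5850 − 2.3646) = 34.16 ms.

34 ms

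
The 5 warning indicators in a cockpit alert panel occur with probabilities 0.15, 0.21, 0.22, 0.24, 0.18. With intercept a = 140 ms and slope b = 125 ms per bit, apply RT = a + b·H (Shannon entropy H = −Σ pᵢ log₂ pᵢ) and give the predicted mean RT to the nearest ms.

Entropy contributions −pᵢ log₂ pᵢ: 0.4105, 0.4728, 0.4806, 0.4941, 0.4453; sum H = 2.3034 bits.
RT = a + bH = 140 + 125·2.3034 = 427.92 ms.

428 ms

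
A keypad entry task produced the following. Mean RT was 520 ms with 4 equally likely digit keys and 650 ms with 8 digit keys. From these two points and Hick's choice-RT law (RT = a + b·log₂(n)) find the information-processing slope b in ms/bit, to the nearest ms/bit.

130 ms/bit

Slope: b = (650 − 520) / (log₂ 8 − log₂ 4) = 130/1.0000 = 130 ms/bit.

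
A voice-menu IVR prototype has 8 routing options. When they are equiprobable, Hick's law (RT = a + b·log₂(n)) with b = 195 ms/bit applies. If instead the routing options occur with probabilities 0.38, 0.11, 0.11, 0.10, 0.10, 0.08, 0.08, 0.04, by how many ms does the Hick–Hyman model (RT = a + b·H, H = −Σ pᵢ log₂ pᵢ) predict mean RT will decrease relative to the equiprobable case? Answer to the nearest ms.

65 ms

The RT saving is b·ΔH. Equiprobable H₀ = log₂(8) = 3.0000 bits; with the given probabilities H = 2.6642 bits.
b·(H₀ − H) = 195 × (3.0000 − 2.6642) = 65.48 ms.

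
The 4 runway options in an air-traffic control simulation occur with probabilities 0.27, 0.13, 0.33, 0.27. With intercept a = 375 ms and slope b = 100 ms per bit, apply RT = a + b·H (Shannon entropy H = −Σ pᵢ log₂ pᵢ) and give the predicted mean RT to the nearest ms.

H = 0.27·log₂(1/0.27) + 0.13·log₂(1/0.13) + 0.33·log₂(1/0.33) + 0.27·log₂(1/0.27) = 1.9305 bits.
RT = 375 + 100 × 1.9305 = 568.05 ms.

568 ms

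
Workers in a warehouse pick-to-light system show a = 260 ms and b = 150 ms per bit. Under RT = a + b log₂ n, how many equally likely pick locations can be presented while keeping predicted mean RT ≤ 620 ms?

Set 260 + 150·log₂ n ≤ 620 → log₂ n ≤ (620 − 260)/150 = 2.4000.
So n ≤ 2^2.4000 = 5.278; the largest integer n is 5.

5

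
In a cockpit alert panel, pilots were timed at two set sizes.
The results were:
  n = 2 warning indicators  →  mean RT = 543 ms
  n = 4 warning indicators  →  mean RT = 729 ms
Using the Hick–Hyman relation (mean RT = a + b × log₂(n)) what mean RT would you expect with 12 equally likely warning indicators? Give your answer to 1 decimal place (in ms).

1023.8 ms

RT is linear in log₂ n, so two points fix the line:
  b = (729 − 543) / (log₂ 4 − log₂ 2) = 186 / (2 − 1) = 186.000 ms/bit
  a = 543 − 186.000 × 1 = 357.000 ms
Then RT(12) = 357.000 + 186.000 × log₂ 12 = 357.000 + 186.000 × 3.5850 ≈ 1023.803 ms.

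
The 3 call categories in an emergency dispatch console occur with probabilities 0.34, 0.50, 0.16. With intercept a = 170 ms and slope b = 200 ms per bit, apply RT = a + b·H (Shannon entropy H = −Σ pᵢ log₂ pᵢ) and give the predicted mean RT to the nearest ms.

460 ms

H = 0.34·log₂(1/0.34) + 0.50·log₂(1/0.50) + 0.16·log₂(1/0.16) = 1.4522 bits.
RT = 170 + 200 × 1.4522 = 460.44 ms.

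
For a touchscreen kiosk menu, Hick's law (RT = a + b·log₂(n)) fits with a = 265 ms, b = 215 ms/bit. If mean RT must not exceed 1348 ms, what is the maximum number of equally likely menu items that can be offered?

32

Information budget: (1348 − 265)/215 = 5.0372 bits, so n ≤ 2^5.0372 = 32.836 → at most 32.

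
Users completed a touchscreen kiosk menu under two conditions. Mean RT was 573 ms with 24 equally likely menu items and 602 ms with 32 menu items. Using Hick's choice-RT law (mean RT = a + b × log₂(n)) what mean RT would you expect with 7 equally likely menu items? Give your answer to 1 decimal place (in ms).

448.8 ms

Fit slope and intercept:
  b = (602 − 573) / (log₂ 32 − log₂ 24) = 29 / (5 − 4.5850) = 69.873 ms/bit
  a = 573 − 69.873 × 4.5850 = 252.634 ms
Then RT(7) = 252.634 + 69.873 × log₂ 7 = 252.634 + 69.873 × 2.8074 ≈ 448.793 ms.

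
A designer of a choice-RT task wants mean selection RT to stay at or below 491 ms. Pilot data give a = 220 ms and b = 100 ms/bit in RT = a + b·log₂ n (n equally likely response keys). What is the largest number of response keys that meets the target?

6

Set 220 + 100·log₂ n ≤ 491 → log₂ n ≤ (491 − 220)/100 = 2.7100.
So n ≤ 2^2.7100 = 6.543; the largest integer n is 6.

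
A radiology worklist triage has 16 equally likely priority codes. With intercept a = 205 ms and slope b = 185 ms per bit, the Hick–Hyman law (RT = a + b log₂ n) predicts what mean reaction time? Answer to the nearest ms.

945 ms

log₂(16) = 4 bits, so RT = 205 + 185 × 4 ≈ 945.000 ms.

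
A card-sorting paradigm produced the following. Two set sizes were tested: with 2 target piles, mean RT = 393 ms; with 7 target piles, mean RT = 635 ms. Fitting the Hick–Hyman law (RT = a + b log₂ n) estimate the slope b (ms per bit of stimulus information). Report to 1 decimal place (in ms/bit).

133.9 ms/bit

Slope: b = (635 − 393) / (log₂ 7 − log₂ 2) = 242/1.8074 = 133.897 ms/bit.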